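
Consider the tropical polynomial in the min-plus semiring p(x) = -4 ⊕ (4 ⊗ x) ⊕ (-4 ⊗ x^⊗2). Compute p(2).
p(2) = -4

A tropical monomial a ⊗ x^⊗i evaluates to a + i · x. Evaluating each term at x = 2:
  Term 0 contributes -4 + 0 · 2 = -4
  Term 1 contributes 4 + 1 · 2 = 6
  Term 2 contributes -4 + 2 · 2 = 0
p(2) = ⊕ of these = min[-4, 6, 0] = -4.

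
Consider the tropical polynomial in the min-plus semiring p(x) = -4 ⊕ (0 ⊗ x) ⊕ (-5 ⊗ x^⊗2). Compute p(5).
p(5) = -4

A tropical monomial a ⊗ x^⊗i evaluates to a + i · x. Evaluating each term at x = 5:
  Term 0 contributes -4 + 0 · 5 = -4
  Term 1 contributes 0 + 1 · 5 = 5
  Term 2 contributes -5 + 2 · 5 = 5
p(5) = ⊕ of these = min[-4, 5, 5] = -4.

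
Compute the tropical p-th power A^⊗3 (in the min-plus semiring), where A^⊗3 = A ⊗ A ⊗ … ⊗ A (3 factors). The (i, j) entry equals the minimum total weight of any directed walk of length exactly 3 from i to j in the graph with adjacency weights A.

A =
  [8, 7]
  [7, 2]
A^⊗3 =
  [16, 11]
  [11, 6]

Each entry (A^⊗3)_ij equals the minimum over all length-3 walks i = v_0 → v_1 → … → v_3 = j of Σ_t A[v_t][v_{t+1}]. For example, for (i, j) = (0, 1) we minimise over 4 possible intermediate vertex sequences; the minimum is 11, attained along the walk 0 → 1 → 1 → 1.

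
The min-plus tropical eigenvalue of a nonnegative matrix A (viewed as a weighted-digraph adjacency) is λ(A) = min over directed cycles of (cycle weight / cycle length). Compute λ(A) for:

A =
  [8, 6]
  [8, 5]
λ(A) = 5

Enumerate directed cycles and compute their means (weight / length). Sample:
  cycle 0 → 0: weight = 8, length = 1, mean = 8/1 ≈ 8.000
  cycle 1 → 1: weight = 5, length = 1, mean = 5/1 ≈ 5.000
  cycle 0 → 1 → 0: weight = 14, length = 2, mean = 14/2 ≈ 7.000
  cycle 1 → 0 → 1: weight = 14, length = 2, mean = 14/2 ≈ 7.000
Minimum mean = 5.000, attained e.g. along the cycle 1 → 1 with weight 5 and length 1. So λ(A) = 5/1 = 5.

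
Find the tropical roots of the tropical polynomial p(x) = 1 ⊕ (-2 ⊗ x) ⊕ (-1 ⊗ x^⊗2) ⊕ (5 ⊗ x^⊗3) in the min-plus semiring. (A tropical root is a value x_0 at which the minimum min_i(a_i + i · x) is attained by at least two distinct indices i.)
Roots: {-6, -1, 3}

Each tropical root is a break point of the lower envelope of the lines y = a_i + i · x (there are 4 lines, with slopes 0, 1, ..., 3). Only the lines that attain the minimum somewhere contribute to roots; other lines are dominated. Here the surviving (envelope) indices are i = 3, i = 2, i = 1, i = 0.
Intersections between consecutive envelope lines give the roots: for adjacent envelope indices i < j the intersection is x = (a_i − a_j) / (j − i). Reading off the sorted break points: {-6, -1, 3}.
Verification: at each break x_0, at least two indices attain the minimum of min_i(a_i + i · x_0).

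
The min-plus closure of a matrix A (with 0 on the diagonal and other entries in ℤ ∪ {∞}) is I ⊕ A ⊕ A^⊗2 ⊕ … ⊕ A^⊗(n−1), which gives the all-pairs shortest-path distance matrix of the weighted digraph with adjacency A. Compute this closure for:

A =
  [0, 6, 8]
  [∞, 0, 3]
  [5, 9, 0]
Closure =
  [0, 6, 8]
  [8, 0, 3]
  [5, 9, 0]

This is the Floyd-Warshall all-pairs shortest-path computation. For each intermediate vertex k = 0, 1, …, 2, update dist[i][j] ← min(dist[i][j], dist[i][k] + dist[k][j]). The final matrix gives, for each (i, j), the minimum total weight of any directed path from i to j (possibly empty when i = j).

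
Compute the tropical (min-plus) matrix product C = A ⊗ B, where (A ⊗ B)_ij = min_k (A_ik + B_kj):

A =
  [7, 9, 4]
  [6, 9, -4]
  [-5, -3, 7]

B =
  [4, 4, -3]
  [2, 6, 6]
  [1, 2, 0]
A ⊗ B =
  [5, 6, 4]
  [-3, -2, -4]
  [-1, -1, -8]

Apply the min-plus product entry-by-entry:
  C[0][0] = min over k of (A[0][0] + B[0][0] = 7 + 4 = 11, A[0][1] + B[1][0] = 9 + 2 = 11, A[0][2] + B[2][0] = 4 + 1 = 5) = 5 (attained at k = 2)
  C[0][1] = min over k of (A[0][0] + B[0][1] = 7 + 4 = 11, A[0][1] + B[1][1] = 9 + 6 = 15, A[0][2] + B[2][1] = 4 + 2 = 6) = 6 (attained at k = 2)
  C[0][2] = min over k of (A[0][0] + B[0][2] = 7 + -3 = 4, A[0][1] + B[1][2] = 9 + 6 = 15, A[0][2] + B[2][2] = 4 + 0 = 4) = 4 (attained at k = 0)
  C[1][0] = min over k of (A[1][0] + B[0][0] = 6 + 4 = 10, A[1][1] + B[1][0] = 9 + 2 = 11, A[1][2] + B[2][0] = -4 + 1 = -3) = -3 (attained at k = 2)
  C[1][1] = min over k of (A[1][0] + B[0][1] = 6 + 4 = 10, A[1][1] + B[1][1] = 9 + 6 = 15, A[1][2] + B[2][1] = -4 + 2 = -2) = -2 (attained at k = 2)
  C[1][2] = min over k of (A[1][0] + B[0][2] = 6 + -3 = 3, A[1][1] + B[1][2] = 9 + 6 = 15, A[1][2] + B[2][2] = -4 + 0 = -4) = -4 (attained at k = 2)
  C[2][0] = min over k of (A[2][0] + B[0][0] = -5 + 4 = -1, A[2][1] + B[1][0] = -3 + 2 = -1, A[2][2] + B[2][0] = 7 + 1 = 8) = -1 (attained at k = 0)
  C[2][1] = min over k of (A[2][0] + B[0][1] = -5 + 4 = -1, A[2][1] + B[1][1] = -3 + 6 = 3, A[2][2] + B[2][1] = 7 + 2 = 9) = -1 (attained at k = 0)
  C[2][2] = min over k of (A[2][0] + B[0][2] = -5 + -3 = -8, A[2][1] + B[1][2] = -3 + 6 = 3, A[2][2] + B[2][2] = 7 + 0 = 7) = -8 (attained at k = 0)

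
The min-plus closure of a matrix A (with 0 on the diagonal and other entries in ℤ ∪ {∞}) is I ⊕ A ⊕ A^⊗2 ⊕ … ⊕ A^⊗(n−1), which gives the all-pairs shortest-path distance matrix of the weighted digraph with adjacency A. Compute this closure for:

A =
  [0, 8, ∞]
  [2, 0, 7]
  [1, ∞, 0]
Closure =
  [0, 8, 15]
  [2, 0, 7]
  [1, 9, 0]

This is the Floyd-Warshall all-pairs shortest-path computation. For each intermediate vertex k = 0, 1, …, 2, update dist[i][j] ← min(dist[i][j], dist[i][k] + dist[k][j]). The final matrix gives, for each (i, j), the minimum total weight of any directed path from i to j (possibly empty when i = j).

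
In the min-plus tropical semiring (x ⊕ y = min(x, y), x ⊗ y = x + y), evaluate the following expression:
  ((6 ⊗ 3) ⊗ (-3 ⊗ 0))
((6 ⊗ 3) ⊗ (-3 ⊗ 0)) = 6

Expand innermost to outermost. Recall ⊕ takes the minimum of its arguments and ⊗ takes their sum. Working out the expression ((6 ⊗ 3) ⊗ (-3 ⊗ 0)) gives 6.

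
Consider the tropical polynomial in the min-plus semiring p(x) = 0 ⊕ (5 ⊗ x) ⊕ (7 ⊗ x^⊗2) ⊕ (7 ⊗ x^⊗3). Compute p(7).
p(7) = 0

A tropical monomial a ⊗ x^⊗i evaluates to a + i · x. Evaluating each term at x = 7:
  Term 0 contributes 0 + 0 · 7 = 0
  Term 1 contributes 5 + 1 · 7 = 12
  Term 2 contributes 7 + 2 · 7 = 21
  Term 3 contributes 7 + 3 · 7 = 28
p(7) = ⊕ of these = min[0, 12, 21, 28] = 0.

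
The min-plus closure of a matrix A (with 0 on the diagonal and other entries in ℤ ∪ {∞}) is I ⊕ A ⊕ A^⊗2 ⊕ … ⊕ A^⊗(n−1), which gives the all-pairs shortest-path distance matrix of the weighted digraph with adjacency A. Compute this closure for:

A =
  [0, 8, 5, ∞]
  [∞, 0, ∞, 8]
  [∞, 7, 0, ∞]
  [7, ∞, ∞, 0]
Closure =
  [0, 8, 5, 16]
  [15, 0, 20, 8]
  [22, 7, 0, 15]
  [7, 15, 12, 0]

This is the Floyd-Warshall all-pairs shortest-path computation. For each intermediate vertex k = 0, 1, …, 3, update dist[i][j] ← min(dist[i][j], dist[i][k] + dist[k][j]). The final matrix gives, for each (i, j), the minimum total weight of any directed path from i to j (possibly empty when i = j).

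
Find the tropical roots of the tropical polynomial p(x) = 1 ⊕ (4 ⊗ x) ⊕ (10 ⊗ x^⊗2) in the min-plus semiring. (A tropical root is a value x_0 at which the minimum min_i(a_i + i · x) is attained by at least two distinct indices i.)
Roots: {-6, -3}

Each tropical root is a break point of the lower envelope of the lines y = a_i + i · x (there are 3 lines, with slopes 0, 1, ..., 2). Only the lines that attain the minimum somewhere contribute to roots; other lines are dominated. Here the surviving (envelope) indices are i = 2, i = 1, i = 0.
Intersections between consecutive envelope lines give the roots: for adjacent envelope indices i < j the intersection is x = (a_i − a_j) / (j − i). Reading off the sorted break points: {-6, -3}.
Verification: at each break x_0, at least two indices attain the minimum of min_i(a_i + i · x_0).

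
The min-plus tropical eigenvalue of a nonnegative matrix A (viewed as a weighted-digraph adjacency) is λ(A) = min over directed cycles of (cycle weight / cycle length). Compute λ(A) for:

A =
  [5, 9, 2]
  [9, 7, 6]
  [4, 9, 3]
λ(A) = 3

Enumerate directed cycles and compute their means (weight / length). Sample:
  cycle 0 → 0: weight = 5, length = 1, mean = 5/1 ≈ 5.000
  cycle 1 → 1: weight = 7, length = 1, mean = 7/1 ≈ 7.000
  cycle 2 → 2: weight = 3, length = 1, mean = 3/1 ≈ 3.000
  cycle 0 → 1 → 0: weight = 18, length = 2, mean = 18/2 ≈ 9.000
  cycle 0 → 2 → 0: weight = 6, length = 2, mean = 6/2 ≈ 3.000
  cycle 1 → 0 → 1: weight = 18, length = 2, mean = 18/2 ≈ 9.000
Minimum mean = 3.000, attained e.g. along the cycle 2 → 2 with weight 3 and length 1. So λ(A) = 3/1 = 3.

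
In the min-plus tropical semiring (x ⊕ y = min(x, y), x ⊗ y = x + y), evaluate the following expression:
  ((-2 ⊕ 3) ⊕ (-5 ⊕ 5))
((-2 ⊕ 3) ⊕ (-5 ⊕ 5)) = -5

Expand innermost to outermost. Recall ⊕ takes the minimum of its arguments and ⊗ takes their sum. Working out the expression ((-2 ⊕ 3) ⊕ (-5 ⊕ 5)) gives -5.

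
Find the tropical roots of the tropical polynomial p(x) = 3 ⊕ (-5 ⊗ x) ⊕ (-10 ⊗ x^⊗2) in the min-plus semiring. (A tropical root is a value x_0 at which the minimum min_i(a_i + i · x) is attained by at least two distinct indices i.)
Roots: {5, 8}

Each tropical root is a break point of the lower envelope of the lines y = a_i + i · x (there are 3 lines, with slopes 0, 1, ..., 2). Only the lines that attain the minimum somewhere contribute to roots; other lines are dominated. Here the surviving (envelope) indices are i = 2, i = 1, i = 0.
Intersections between consecutive envelope lines give the roots: for adjacent envelope indices i < j the intersection is x = (a_i − a_j) / (j − i). Reading off the sorted break points: {5, 8}.
Verification: at each break x_0, at least two indices attain the minimum of min_i(a_i + i · x_0).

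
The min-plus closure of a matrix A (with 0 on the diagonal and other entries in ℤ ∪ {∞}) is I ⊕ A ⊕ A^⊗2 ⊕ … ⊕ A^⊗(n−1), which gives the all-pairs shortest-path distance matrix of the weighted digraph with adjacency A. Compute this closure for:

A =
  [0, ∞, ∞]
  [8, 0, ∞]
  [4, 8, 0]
Closure =
  [0, ∞, ∞]
  [8, 0, ∞]
  [4, 8, 0]

This is the Floyd-Warshall all-pairs shortest-path computation. For each intermediate vertex k = 0, 1, …, 2, update dist[i][j] ← min(dist[i][j], dist[i][k] + dist[k][j]). The final matrix gives, for each (i, j), the minimum total weight of any directed path from i to j (possibly empty when i = j).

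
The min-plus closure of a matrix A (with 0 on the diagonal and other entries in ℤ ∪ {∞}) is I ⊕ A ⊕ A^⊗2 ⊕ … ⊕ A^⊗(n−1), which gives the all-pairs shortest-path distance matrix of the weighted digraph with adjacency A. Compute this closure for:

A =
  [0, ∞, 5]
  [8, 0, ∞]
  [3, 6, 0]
Closure =
  [0, 11, 5]
  [8, 0, 13]
  [3, 6, 0]

This is the Floyd-Warshall all-pairs shortest-path computation. For each intermediate vertex k = 0, 1, …, 2, update dist[i][j] ← min(dist[i][j], dist[i][k] + dist[k][j]). The final matrix gives, for each (i, j), the minimum total weight of any directed path from i to j (possibly empty when i = j).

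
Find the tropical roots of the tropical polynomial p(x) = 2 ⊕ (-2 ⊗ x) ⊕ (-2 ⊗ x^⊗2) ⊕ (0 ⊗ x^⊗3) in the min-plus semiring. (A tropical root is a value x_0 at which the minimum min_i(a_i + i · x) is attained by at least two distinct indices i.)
Roots: {-2, 0, 4}

Each tropical root is a break point of the lower envelope of the lines y = a_i + i · x (there are 4 lines, with slopes 0, 1, ..., 3). Only the lines that attain the minimum somewhere contribute to roots; other lines are dominated. Here the surviving (envelope) indices are i = 3, i = 2, i = 1, i = 0.
Intersections between consecutive envelope lines give the roots: for adjacent envelope indices i < j the intersection is x = (a_i − a_j) / (j − i). Reading off the sorted break points: {-2, 0, 4}.
Verification: at each break x_0, at least two indices attain the minimum of min_i(a_i + i · x_0).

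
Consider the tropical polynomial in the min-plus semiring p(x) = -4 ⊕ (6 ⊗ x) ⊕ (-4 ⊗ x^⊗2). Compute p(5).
p(5) = -4

A tropical monomial a ⊗ x^⊗i evaluates to a + i · x. Evaluating each term at x = 5:
  Term 0 contributes -4 + 0 · 5 = -4
  Term 1 contributes 6 + 1 · 5 = 11
  Term 2 contributes -4 + 2 · 5 = 6
p(5) = ⊕ of these = min[-4, 11, 6] = -4.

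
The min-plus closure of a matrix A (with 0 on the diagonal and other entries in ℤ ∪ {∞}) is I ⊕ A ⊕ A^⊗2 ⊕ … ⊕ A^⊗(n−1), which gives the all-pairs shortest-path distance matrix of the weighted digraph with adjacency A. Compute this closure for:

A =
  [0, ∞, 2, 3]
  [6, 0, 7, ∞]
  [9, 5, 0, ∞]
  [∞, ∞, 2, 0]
Closure =
  [0, 7, 2, 3]
  [6, 0, 7, 9]
  [9, 5, 0, 12]
  [11, 7, 2, 0]

This is the Floyd-Warshall all-pairs shortest-path computation. For each intermediate vertex k = 0, 1, …, 3, update dist[i][j] ← min(dist[i][j], dist[i][k] + dist[k][j]). The final matrix gives, for each (i, j), the minimum total weight of any directed path from i to j (possibly empty when i = j).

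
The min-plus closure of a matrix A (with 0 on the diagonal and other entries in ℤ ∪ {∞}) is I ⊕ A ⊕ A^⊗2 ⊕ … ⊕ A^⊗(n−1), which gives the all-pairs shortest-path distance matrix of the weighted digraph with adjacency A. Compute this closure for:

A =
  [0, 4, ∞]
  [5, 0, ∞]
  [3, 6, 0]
Closure =
  [0, 4, ∞]
  [5, 0, ∞]
  [3, 6, 0]

This is the Floyd-Warshall all-pairs shortest-path computation. For each intermediate vertex k = 0, 1, …, 2, update dist[i][j] ← min(dist[i][j], dist[i][k] + dist[k][j]). The final matrix gives, for each (i, j), the minimum total weight of any directed path from i to j (possibly empty when i = j).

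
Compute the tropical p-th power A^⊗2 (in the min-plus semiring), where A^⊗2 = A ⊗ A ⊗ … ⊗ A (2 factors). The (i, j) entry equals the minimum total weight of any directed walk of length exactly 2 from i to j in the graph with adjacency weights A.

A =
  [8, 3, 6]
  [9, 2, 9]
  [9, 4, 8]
A^⊗2 =
  [12, 5, 12]
  [11, 4, 11]
  [13, 6, 13]

Each entry (A^⊗2)_ij equals the minimum over all length-2 walks i = v_0 → v_1 → … → v_2 = j of Σ_t A[v_t][v_{t+1}]. For example, for (i, j) = (0, 2) we minimise over 3 possible intermediate vertex sequences; the minimum is 12, attained along the walk 0 → 1 → 2.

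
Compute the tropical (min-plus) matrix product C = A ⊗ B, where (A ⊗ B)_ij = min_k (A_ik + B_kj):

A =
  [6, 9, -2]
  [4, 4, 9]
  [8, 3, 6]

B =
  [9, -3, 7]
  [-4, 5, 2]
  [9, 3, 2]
A ⊗ B =
  [5, 1, 0]
  [0, 1, 6]
  [-1, 5, 5]

Apply the min-plus product entry-by-entry:
  C[0][0] = min over k of (A[0][0] + B[0][0] = 6 + 9 = 15, A[0][1] + B[1][0] = 9 + -4 = 5, A[0][2] + B[2][0] = -2 + 9 = 7) = 5 (attained at k = 1)
  C[0][1] = min over k of (A[0][0] + B[0][1] = 6 + -3 = 3, A[0][1] + B[1][1] = 9 + 5 = 14, A[0][2] + B[2][1] = -2 + 3 = 1) = 1 (attained at k = 2)
  C[0][2] = min over k of (A[0][0] + B[0][2] = 6 + 7 = 13, A[0][1] + B[1][2] = 9 + 2 = 11, A[0][2] + B[2][2] = -2 + 2 = 0) = 0 (attained at k = 2)
  C[1][0] = min over k of (A[1][0] + B[0][0] = 4 + 9 = 13, A[1][1] + B[1][0] = 4 + -4 = 0, A[1][2] + B[2][0] = 9 + 9 = 18) = 0 (attained at k = 1)
  C[1][1] = min over k of (A[1][0] + B[0][1] = 4 + -3 = 1, A[1][1] + B[1][1] = 4 + 5 = 9, A[1][2] + B[2][1] = 9 + 3 = 12) = 1 (attained at k = 0)
  C[1][2] = min over k of (A[1][0] + B[0][2] = 4 + 7 = 11, A[1][1] + B[1][2] = 4 + 2 = 6, A[1][2] + B[2][2] = 9 + 2 = 11) = 6 (attained at k = 1)
  C[2][0] = min over k of (A[2][0] + B[0][0] = 8 + 9 = 17, A[2][1] + B[1][0] = 3 + -4 = -1, A[2][2] + B[2][0] = 6 + 9 = 15) = -1 (attained at k = 1)
  C[2][1] = min over k of (A[2][0] + B[0][1] = 8 + -3 = 5, A[2][1] + B[1][1] = 3 + 5 = 8, A[2][2] + B[2][1] = 6 + 3 = 9) = 5 (attained at k = 0)
  C[2][2] = min over k of (A[2][0] + B[0][2] = 8 + 7 = 15, A[2][1] + B[1][2] = 3 + 2 = 5, A[2][2] + B[2][2] = 6 + 2 = 8) = 5 (attained at k = 1)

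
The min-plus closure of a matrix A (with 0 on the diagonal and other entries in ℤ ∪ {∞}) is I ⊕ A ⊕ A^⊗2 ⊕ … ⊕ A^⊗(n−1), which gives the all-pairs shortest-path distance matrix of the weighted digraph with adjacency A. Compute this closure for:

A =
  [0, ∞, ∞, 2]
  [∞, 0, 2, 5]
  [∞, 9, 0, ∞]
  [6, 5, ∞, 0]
Closure =
  [0, 7, 9, 2]
  [11, 0, 2, 5]
  [20, 9, 0, 14]
  [6, 5, 7, 0]

This is the Floyd-Warshall all-pairs shortest-path computation. For each intermediate vertex k = 0, 1, …, 3, update dist[i][j] ← min(dist[i][j], dist[i][k] + dist[k][j]). The final matrix gives, for each (i, j), the minimum total weight of any directed path from i to j (possibly empty when i = j).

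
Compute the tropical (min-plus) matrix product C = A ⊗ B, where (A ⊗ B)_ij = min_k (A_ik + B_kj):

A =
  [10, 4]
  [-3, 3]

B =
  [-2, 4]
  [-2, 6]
A ⊗ B =
  [2, 10]
  [-5, 1]

Apply the min-plus product entry-by-entry:
  C[0][0] = min over k of (A[0][0] + B[0][0] = 10 + -2 = 8, A[0][1] + B[1][0] = 4 + -2 = 2) = 2 (attained at k = 1)
  C[0][1] = min over k of (A[0][0] + B[0][1] = 10 + 4 = 14, A[0][1] + B[1][1] = 4 + 6 = 10) = 10 (attained at k = 1)
  C[1][0] = min over k of (A[1][0] + B[0][0] = -3 + -2 = -5, A[1][1] + B[1][0] = 3 + -2 = 1) = -5 (attained at k = 0)
  C[1][1] = min over k of (A[1][0] + B[0][1] = -3 + 4 = 1, A[1][1] + B[1][1] = 3 + 6 = 9) = 1 (attained at k = 0)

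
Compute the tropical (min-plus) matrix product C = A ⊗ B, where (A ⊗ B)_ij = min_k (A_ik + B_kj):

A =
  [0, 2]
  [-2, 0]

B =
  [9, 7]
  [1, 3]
A ⊗ B =
  [3, 5]
  [1, 3]

Apply the min-plus product entry-by-entry:
  C[0][0] = min over k of (A[0][0] + B[0][0] = 0 + 9 = 9, A[0][1] + B[1][0] = 2 + 1 = 3) = 3 (attained at k = 1)
  C[0][1] = min over k of (A[0][0] + B[0][1] = 0 + 7 = 7, A[0][1] + B[1][1] = 2 + 3 = 5) = 5 (attained at k = 1)
  C[1][0] = min over k of (A[1][0] + B[0][0] = -2 + 9 = 7, A[1][1] + B[1][0] = 0 + 1 = 1) = 1 (attained at k = 1)
  C[1][1] = min over k of (A[1][0] + B[0][1] = -2 + 7 = 5, A[1][1] + B[1][1] = 0 + 3 = 3) = 3 (attained at k = 1)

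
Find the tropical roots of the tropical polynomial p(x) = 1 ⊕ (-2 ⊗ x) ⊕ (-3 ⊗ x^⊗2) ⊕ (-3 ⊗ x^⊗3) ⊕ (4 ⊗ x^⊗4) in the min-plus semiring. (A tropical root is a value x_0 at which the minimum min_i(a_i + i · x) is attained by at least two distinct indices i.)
Roots: {-7, 0, 1, 3}

Each tropical root is a break point of the lower envelope of the lines y = a_i + i · x (there are 5 lines, with slopes 0, 1, ..., 4). Only the lines that attain the minimum somewhere contribute to roots; other lines are dominated. Here the surviving (envelope) indices are i = 4, i = 3, i = 2, i = 1, i = 0.
Intersections between consecutive envelope lines give the roots: for adjacent envelope indices i < j the intersection is x = (a_i − a_j) / (j − i). Reading off the sorted break points: {-7, 0, 1, 3}.
Verification: at each break x_0, at least two indices attain the minimum of min_i(a_i + i · x_0).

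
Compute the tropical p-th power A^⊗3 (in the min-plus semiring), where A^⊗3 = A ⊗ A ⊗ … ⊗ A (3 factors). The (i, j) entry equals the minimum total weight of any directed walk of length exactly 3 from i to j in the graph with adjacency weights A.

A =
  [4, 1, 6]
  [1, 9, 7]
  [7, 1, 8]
A^⊗3 =
  [6, 3, 8]
  [3, 6, 9]
  [6, 3, 8]

Each entry (A^⊗3)_ij equals the minimum over all length-3 walks i = v_0 → v_1 → … → v_3 = j of Σ_t A[v_t][v_{t+1}]. For example, for (i, j) = (0, 2) we minimise over 9 possible intermediate vertex sequences; the minimum is 8, attained along the walk 0 → 1 → 0 → 2.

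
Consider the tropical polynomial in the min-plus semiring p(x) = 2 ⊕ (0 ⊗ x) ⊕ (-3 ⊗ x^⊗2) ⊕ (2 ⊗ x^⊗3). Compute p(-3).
p(-3) = -9

A tropical monomial a ⊗ x^⊗i evaluates to a + i · x. Evaluating each term at x = -3:
  Term 0 contributes 2 + 0 · -3 = 2
  Term 1 contributes 0 + 1 · -3 = -3
  Term 2 contributes -3 + 2 · -3 = -9
  Term 3 contributes 2 + 3 · -3 = -7
p(-3) = ⊕ of these = min[2, -3, -9, -7] = -9.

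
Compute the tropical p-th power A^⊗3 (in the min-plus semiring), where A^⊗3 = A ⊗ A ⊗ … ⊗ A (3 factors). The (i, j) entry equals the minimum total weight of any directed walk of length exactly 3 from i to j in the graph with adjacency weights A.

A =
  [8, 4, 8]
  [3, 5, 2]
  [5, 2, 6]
A^⊗3 =
  [11, 8, 11]
  [7, 9, 6]
  [9, 6, 9]

Each entry (A^⊗3)_ij equals the minimum over all length-3 walks i = v_0 → v_1 → … → v_3 = j of Σ_t A[v_t][v_{t+1}]. For example, for (i, j) = (0, 2) we minimise over 9 possible intermediate vertex sequences; the minimum is 11, attained along the walk 0 → 1 → 1 → 2.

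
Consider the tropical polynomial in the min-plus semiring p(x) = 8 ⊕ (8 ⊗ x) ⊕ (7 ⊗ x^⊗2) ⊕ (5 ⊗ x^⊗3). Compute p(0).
p(0) = 5

A tropical monomial a ⊗ x^⊗i evaluates to a + i · x. Evaluating each term at x = 0:
  Term 0 contributes 8 + 0 · 0 = 8
  Term 1 contributes 8 + 1 · 0 = 8
  Term 2 contributes 7 + 2 · 0 = 7
  Term 3 contributes 5 + 3 · 0 = 5
p(0) = ⊕ of these = min[8, 8, 7, 5] = 5.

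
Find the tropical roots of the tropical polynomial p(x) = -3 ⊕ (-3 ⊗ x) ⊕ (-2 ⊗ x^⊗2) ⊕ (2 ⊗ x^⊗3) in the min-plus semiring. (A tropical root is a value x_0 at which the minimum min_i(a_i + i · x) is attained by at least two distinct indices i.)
Roots: {-4, -1, 0}

Each tropical root is a break point of the lower envelope of the lines y = a_i + i · x (there are 4 lines, with slopes 0, 1, ..., 3). Only the lines that attain the minimum somewhere contribute to roots; other lines are dominated. Here the surviving (envelope) indices are i = 3, i = 2, i = 1, i = 0.
Intersections between consecutive envelope lines give the roots: for adjacent envelope indices i < j the intersection is x = (a_i − a_j) / (j − i). Reading off the sorted break points: {-4, -1, 0}.
Verification: at each break x_0, at least two indices attain the minimum of min_i(a_i + i · x_0).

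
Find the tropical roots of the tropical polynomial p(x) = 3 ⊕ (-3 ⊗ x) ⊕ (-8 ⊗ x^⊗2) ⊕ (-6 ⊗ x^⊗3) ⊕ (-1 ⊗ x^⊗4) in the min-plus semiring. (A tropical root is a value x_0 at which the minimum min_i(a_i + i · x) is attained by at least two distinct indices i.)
Roots: {-5, -2, 5, 6}

Each tropical root is a break point of the lower envelope of the lines y = a_i + i · x (there are 5 lines, with slopes 0, 1, ..., 4). Only the lines that attain the minimum somewhere contribute to roots; other lines are dominated. Here the surviving (envelope) indices are i = 4, i = 3, i = 2, i = 1, i = 0.
Intersections between consecutive envelope lines give the roots: for adjacent envelope indices i < j the intersection is x = (a_i − a_j) / (j − i). Reading off the sorted break points: {-5, -2, 5, 6}.
Verification: at each break x_0, at least two indices attain the minimum of min_i(a_i + i · x_0).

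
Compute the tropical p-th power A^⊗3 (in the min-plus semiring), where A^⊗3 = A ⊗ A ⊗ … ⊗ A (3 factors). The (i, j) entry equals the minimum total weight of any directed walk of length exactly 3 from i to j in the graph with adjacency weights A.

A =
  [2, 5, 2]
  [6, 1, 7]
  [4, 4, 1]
A^⊗3 =
  [6, 7, 4]
  [8, 3, 9]
  [6, 6, 3]

Each entry (A^⊗3)_ij equals the minimum over all length-3 walks i = v_0 → v_1 → … → v_3 = j of Σ_t A[v_t][v_{t+1}]. For example, for (i, j) = (0, 2) we minimise over 9 possible intermediate vertex sequences; the minimum is 4, attained along the walk 0 → 2 → 2 → 2.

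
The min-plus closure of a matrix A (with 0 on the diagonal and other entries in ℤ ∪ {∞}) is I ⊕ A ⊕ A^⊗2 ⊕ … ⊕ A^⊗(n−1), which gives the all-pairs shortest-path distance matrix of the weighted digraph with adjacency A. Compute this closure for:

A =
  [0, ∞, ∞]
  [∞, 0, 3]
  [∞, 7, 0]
Closure =
  [0, ∞, ∞]
  [∞, 0, 3]
  [∞, 7, 0]

This is the Floyd-Warshall all-pairs shortest-path computation. For each intermediate vertex k = 0, 1, …, 2, update dist[i][j] ← min(dist[i][j], dist[i][k] + dist[k][j]). The final matrix gives, for each (i, j), the minimum total weight of any directed path from i to j (possibly empty when i = j).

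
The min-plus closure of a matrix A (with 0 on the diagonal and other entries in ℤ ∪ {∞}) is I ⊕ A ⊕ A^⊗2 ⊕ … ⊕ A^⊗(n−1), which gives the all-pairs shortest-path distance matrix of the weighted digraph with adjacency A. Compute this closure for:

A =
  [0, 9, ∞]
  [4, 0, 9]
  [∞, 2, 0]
Closure =
  [0, 9, 18]
  [4, 0, 9]
  [6, 2, 0]

This is the Floyd-Warshall all-pairs shortest-path computation. For each intermediate vertex k = 0, 1, …, 2, update dist[i][j] ← min(dist[i][j], dist[i][k] + dist[k][j]). The final matrix gives, for each (i, j), the minimum total weight of any directed path from i to j (possibly empty when i = j).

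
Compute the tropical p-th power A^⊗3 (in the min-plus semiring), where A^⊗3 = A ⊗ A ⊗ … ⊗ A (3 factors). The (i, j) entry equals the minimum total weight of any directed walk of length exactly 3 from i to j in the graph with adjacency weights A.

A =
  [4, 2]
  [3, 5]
A^⊗3 =
  [9, 7]
  [8, 9]

Each entry (A^⊗3)_ij equals the minimum over all length-3 walks i = v_0 → v_1 → … → v_3 = j of Σ_t A[v_t][v_{t+1}]. For example, for (i, j) = (0, 1) we minimise over 4 possible intermediate vertex sequences; the minimum is 7, attained along the walk 0 → 1 → 0 → 1.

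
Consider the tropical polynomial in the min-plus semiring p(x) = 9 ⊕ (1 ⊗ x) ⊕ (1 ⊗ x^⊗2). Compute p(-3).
p(-3) = -5

A tropical monomial a ⊗ x^⊗i evaluates to a + i · x. Evaluating each term at x = -3:
  Term 0 contributes 9 + 0 · -3 = 9
  Term 1 contributes 1 + 1 · -3 = -2
  Term 2 contributes 1 + 2 · -3 = -5
p(-3) = ⊕ of these = min[9, -2, -5] = -5.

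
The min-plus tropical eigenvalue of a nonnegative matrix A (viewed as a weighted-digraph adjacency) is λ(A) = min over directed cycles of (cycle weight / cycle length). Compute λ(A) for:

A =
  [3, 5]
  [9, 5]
λ(A) = 3

Enumerate directed cycles and compute their means (weight / length). Sample:
  cycle 0 → 0: weight = 3, length = 1, mean = 3/1 ≈ 3.000
  cycle 1 → 1: weight = 5, length = 1, mean = 5/1 ≈ 5.000
  cycle 0 → 1 → 0: weight = 14, length = 2, mean = 14/2 ≈ 7.000
  cycle 1 → 0 → 1: weight = 14, length = 2, mean = 14/2 ≈ 7.000
Minimum mean = 3.000, attained e.g. along the cycle 0 → 0 with weight 3 and length 1. So λ(A) = 3/1 = 3.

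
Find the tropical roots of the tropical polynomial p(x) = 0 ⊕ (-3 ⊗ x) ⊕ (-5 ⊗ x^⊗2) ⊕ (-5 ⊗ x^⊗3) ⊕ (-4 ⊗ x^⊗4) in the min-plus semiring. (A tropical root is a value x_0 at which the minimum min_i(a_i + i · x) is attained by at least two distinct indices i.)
Roots: {-1, 0, 2, 3}

Each tropical root is a break point of the lower envelope of the lines y = a_i + i · x (there are 5 lines, with slopes 0, 1, ..., 4). Only the lines that attain the minimum somewhere contribute to roots; other lines are dominated. Here the surviving (envelope) indices are i = 4, i = 3, i = 2, i = 1, i = 0.
Intersections between consecutive envelope lines give the roots: for adjacent envelope indices i < j the intersection is x = (a_i − a_j) / (j − i). Reading off the sorted break points: {-1, 0, 2, 3}.
Verification: at each break x_0, at least two indices attain the minimum of min_i(a_i + i · x_0).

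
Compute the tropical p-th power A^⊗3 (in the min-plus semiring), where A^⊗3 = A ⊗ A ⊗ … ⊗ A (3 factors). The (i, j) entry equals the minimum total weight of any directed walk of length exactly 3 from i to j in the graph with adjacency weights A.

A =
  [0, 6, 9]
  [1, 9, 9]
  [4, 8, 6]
A^⊗3 =
  [0, 6, 9]
  [1, 7, 10]
  [4, 10, 13]

Each entry (A^⊗3)_ij equals the minimum over all length-3 walks i = v_0 → v_1 → … → v_3 = j of Σ_t A[v_t][v_{t+1}]. For example, for (i, j) = (0, 2) we minimise over 9 possible intermediate vertex sequences; the minimum is 9, attained along the walk 0 → 0 → 0 → 2.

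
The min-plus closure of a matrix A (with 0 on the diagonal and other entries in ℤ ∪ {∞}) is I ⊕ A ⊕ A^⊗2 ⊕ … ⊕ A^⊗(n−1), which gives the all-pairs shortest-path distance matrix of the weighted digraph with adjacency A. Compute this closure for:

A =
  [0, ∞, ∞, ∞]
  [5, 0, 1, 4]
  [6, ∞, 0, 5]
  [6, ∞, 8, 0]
Closure =
  [0, ∞, ∞, ∞]
  [5, 0, 1, 4]
  [6, ∞, 0, 5]
  [6, ∞, 8, 0]

This is the Floyd-Warshall all-pairs shortest-path computation. For each intermediate vertex k = 0, 1, …, 3, update dist[i][j] ← min(dist[i][j], dist[i][k] + dist[k][j]). The final matrix gives, for each (i, j), the minimum total weight of any directed path from i to j (possibly empty when i = j).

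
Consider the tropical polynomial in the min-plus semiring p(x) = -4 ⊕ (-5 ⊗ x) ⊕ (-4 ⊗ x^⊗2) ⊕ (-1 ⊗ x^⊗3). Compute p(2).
p(2) = -4

A tropical monomial a ⊗ x^⊗i evaluates to a + i · x. Evaluating each term at x = 2:
  Term 0 contributes -4 + 0 · 2 = -4
  Term 1 contributes -5 + 1 · 2 = -3
  Term 2 contributes -4 + 2 · 2 = 0
  Term 3 contributes -1 + 3 · 2 = 5
p(2) = ⊕ of these = min[-4, -3, 0, 5] = -4.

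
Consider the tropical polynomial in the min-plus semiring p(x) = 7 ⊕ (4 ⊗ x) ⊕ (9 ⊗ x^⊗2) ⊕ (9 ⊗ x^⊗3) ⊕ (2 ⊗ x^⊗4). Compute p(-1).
p(-1) = -2

A tropical monomial a ⊗ x^⊗i evaluates to a + i · x. Evaluating each term at x = -1:
  Term 0 contributes 7 + 0 · -1 = 7
  Term 1 contributes 4 + 1 · -1 = 3
  Term 2 contributes 9 + 2 · -1 = 7
  Term 3 contributes 9 + 3 · -1 = 6
  Term 4 contributes 2 + 4 · -1 = -2
p(-1) = ⊕ of these = min[7, 3, 7, 6, -2] = -2.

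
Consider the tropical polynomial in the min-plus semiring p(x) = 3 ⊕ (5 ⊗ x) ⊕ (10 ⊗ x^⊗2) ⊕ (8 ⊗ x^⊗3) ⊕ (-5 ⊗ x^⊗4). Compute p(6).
p(6) = 3

A tropical monomial a ⊗ x^⊗i evaluates to a + i · x. Evaluating each term at x = 6:
  Term 0 contributes 3 + 0 · 6 = 3
  Term 1 contributes 5 + 1 · 6 = 11
  Term 2 contributes 10 + 2 · 6 = 22
  Term 3 contributes 8 + 3 · 6 = 26
  Term 4 contributes -5 + 4 · 6 = 19
p(6) = ⊕ of these = min[3, 11, 22, 26, 19] = 3.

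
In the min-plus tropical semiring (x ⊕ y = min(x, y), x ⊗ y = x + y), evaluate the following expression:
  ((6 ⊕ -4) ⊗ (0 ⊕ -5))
((6 ⊕ -4) ⊗ (0 ⊕ -5)) = -9

Expand innermost to outermost. Recall ⊕ takes the minimum of its arguments and ⊗ takes their sum. Working out the expression ((6 ⊕ -4) ⊗ (0 ⊕ -5)) gives -9.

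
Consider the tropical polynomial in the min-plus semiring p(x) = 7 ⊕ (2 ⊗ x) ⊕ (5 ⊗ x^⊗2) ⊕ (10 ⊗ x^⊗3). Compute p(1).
p(1) = 3

A tropical monomial a ⊗ x^⊗i evaluates to a + i · x. Evaluating each term at x = 1:
  Term 0 contributes 7 + 0 · 1 = 7
  Term 1 contributes 2 + 1 · 1 = 3
  Term 2 contributes 5 + 2 · 1 = 7
  Term 3 contributes 10 + 3 · 1 = 13
p(1) = ⊕ of these = min[7, 3, 7, 13] = 3.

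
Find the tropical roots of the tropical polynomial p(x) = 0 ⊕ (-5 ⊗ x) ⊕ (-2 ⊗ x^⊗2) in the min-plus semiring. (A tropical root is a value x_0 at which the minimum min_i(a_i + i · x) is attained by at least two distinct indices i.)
Roots: {-3, 5}

Each tropical root is a break point of the lower envelope of the lines y = a_i + i · x (there are 3 lines, with slopes 0, 1, ..., 2). Only the lines that attain the minimum somewhere contribute to roots; other lines are dominated. Here the surviving (envelope) indices are i = 2, i = 1, i = 0.
Intersections between consecutive envelope lines give the roots: for adjacent envelope indices i < j the intersection is x = (a_i − a_j) / (j − i). Reading off the sorted break points: {-3, 5}.
Verification: at each break x_0, at least two indices attain the minimum of min_i(a_i + i · x_0).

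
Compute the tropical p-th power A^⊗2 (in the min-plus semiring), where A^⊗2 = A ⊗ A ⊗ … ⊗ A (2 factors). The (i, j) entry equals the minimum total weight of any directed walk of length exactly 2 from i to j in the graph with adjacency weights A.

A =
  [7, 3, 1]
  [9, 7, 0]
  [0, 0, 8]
A^⊗2 =
  [1, 1, 3]
  [0, 0, 7]
  [7, 3, 0]

Each entry (A^⊗2)_ij equals the minimum over all length-2 walks i = v_0 → v_1 → … → v_2 = j of Σ_t A[v_t][v_{t+1}]. For example, for (i, j) = (0, 2) we minimise over 3 possible intermediate vertex sequences; the minimum is 3, attained along the walk 0 → 1 → 2.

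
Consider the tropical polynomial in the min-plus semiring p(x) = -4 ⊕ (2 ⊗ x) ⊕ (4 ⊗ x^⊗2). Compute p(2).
p(2) = -4

A tropical monomial a ⊗ x^⊗i evaluates to a + i · x. Evaluating each term at x = 2:
  Term 0 contributes -4 + 0 · 2 = -4
  Term 1 contributes 2 + 1 · 2 = 4
  Term 2 contributes 4 + 2 · 2 = 8
p(2) = ⊕ of these = min[-4, 4, 8] = -4.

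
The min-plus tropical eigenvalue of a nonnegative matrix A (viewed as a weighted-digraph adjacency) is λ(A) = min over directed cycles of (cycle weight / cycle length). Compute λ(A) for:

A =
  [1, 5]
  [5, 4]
λ(A) = 1

Enumerate directed cycles and compute their means (weight / length). Sample:
  cycle 0 → 0: weight = 1, length = 1, mean = 1/1 ≈ 1.000
  cycle 1 → 1: weight = 4, length = 1, mean = 4/1 ≈ 4.000
  cycle 0 → 1 → 0: weight = 10, length = 2, mean = 10/2 ≈ 5.000
  cycle 1 → 0 → 1: weight = 10, length = 2, mean = 10/2 ≈ 5.000
Minimum mean = 1.000, attained e.g. along the cycle 0 → 0 with weight 1 and length 1. So λ(A) = 1/1 = 1.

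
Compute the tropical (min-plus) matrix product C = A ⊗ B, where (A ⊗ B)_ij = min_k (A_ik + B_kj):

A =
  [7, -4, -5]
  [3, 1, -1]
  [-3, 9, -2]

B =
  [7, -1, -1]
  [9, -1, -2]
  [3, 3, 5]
A ⊗ B =
  [-2, -5, -6]
  [2, 0, -1]
  [1, -4, -4]

Apply the min-plus product entry-by-entry:
  C[0][0] = min over k of (A[0][0] + B[0][0] = 7 + 7 = 14, A[0][1] + B[1][0] = -4 + 9 = 5, A[0][2] + B[2][0] = -5 + 3 = -2) = -2 (attained at k = 2)
  C[0][1] = min over k of (A[0][0] + B[0][1] = 7 + -1 = 6, A[0][1] + B[1][1] = -4 + -1 = -5, A[0][2] + B[2][1] = -5 + 3 = -2) = -5 (attained at k = 1)
  C[0][2] = min over k of (A[0][0] + B[0][2] = 7 + -1 = 6, A[0][1] + B[1][2] = -4 + -2 = -6, A[0][2] + B[2][2] = -5 + 5 = 0) = -6 (attained at k = 1)
  C[1][0] = min over k of (A[1][0] + B[0][0] = 3 + 7 = 10, A[1][1] + B[1][0] = 1 + 9 = 10, A[1][2] + B[2][0] = -1 + 3 = 2) = 2 (attained at k = 2)
  C[1][1] = min over k of (A[1][0] + B[0][1] = 3 + -1 = 2, A[1][1] + B[1][1] = 1 + -1 = 0, A[1][2] + B[2][1] = -1 + 3 = 2) = 0 (attained at k = 1)
  C[1][2] = min over k of (A[1][0] + B[0][2] = 3 + -1 = 2, A[1][1] + B[1][2] = 1 + -2 = -1, A[1][2] + B[2][2] = -1 + 5 = 4) = -1 (attained at k = 1)
  C[2][0] = min over k of (A[2][0] + B[0][0] = -3 + 7 = 4, A[2][1] + B[1][0] = 9 + 9 = 18, A[2][2] + B[2][0] = -2 + 3 = 1) = 1 (attained at k = 2)
  C[2][1] = min over k of (A[2][0] + B[0][1] = -3 + -1 = -4, A[2][1] + B[1][1] = 9 + -1 = 8, A[2][2] + B[2][1] = -2 + 3 = 1) = -4 (attained at k = 0)
  C[2][2] = min over k of (A[2][0] + B[0][2] = -3 + -1 = -4, A[2][1] + B[1][2] = 9 + -2 = 7, A[2][2] + B[2][2] = -2 + 5 = 3) = -4 (attained at k = 0)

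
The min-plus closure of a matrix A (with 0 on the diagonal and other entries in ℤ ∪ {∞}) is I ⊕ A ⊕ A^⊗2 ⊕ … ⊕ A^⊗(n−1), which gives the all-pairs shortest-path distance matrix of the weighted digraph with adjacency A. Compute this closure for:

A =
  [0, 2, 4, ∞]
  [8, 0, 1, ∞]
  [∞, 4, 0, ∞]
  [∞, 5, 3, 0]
Closure =
  [0, 2, 3, ∞]
  [8, 0, 1, ∞]
  [12, 4, 0, ∞]
  [13, 5, 3, 0]

This is the Floyd-Warshall all-pairs shortest-path computation. For each intermediate vertex k = 0, 1, …, 3, update dist[i][j] ← min(dist[i][j], dist[i][k] + dist[k][j]). The final matrix gives, for each (i, j), the minimum total weight of any directed path from i to j (possibly empty when i = j).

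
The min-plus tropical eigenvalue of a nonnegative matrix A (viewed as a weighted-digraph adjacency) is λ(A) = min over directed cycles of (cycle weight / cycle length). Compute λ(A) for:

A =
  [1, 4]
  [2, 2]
λ(A) = 1

Enumerate directed cycles and compute their means (weight / length). Sample:
  cycle 0 → 0: weight = 1, length = 1, mean = 1/1 ≈ 1.000
  cycle 1 → 1: weight = 2, length = 1, mean = 2/1 ≈ 2.000
  cycle 0 → 1 → 0: weight = 6, length = 2, mean = 6/2 ≈ 3.000
  cycle 1 → 0 → 1: weight = 6, length = 2, mean = 6/2 ≈ 3.000
Minimum mean = 1.000, attained e.g. along the cycle 0 → 0 with weight 1 and length 1. So λ(A) = 1/1 = 1.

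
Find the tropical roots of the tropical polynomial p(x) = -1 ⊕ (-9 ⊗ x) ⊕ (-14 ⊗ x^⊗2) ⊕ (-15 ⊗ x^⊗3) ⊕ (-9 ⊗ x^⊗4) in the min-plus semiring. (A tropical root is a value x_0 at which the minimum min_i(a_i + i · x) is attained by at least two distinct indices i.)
Roots: {-6, 1, 5, 8}

Each tropical root is a break point of the lower envelope of the lines y = a_i + i · x (there are 5 lines, with slopes 0, 1, ..., 4). Only the lines that attain the minimum somewhere contribute to roots; other lines are dominated. Here the surviving (envelope) indices are i = 4, i = 3, i = 2, i = 1, i = 0.
Intersections between consecutive envelope lines give the roots: for adjacent envelope indices i < j the intersection is x = (a_i − a_j) / (j − i). Reading off the sorted break points: {-6, 1, 5, 8}.
Verification: at each break x_0, at least two indices attain the minimum of min_i(a_i + i · x_0).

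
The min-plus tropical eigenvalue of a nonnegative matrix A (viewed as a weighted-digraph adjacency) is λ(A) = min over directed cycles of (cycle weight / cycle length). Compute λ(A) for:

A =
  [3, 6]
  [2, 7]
λ(A) = 3

Enumerate directed cycles and compute their means (weight / length). Sample:
  cycle 0 → 0: weight = 3, length = 1, mean = 3/1 ≈ 3.000
  cycle 1 → 1: weight = 7, length = 1, mean = 7/1 ≈ 7.000
  cycle 0 → 1 → 0: weight = 8, length = 2, mean = 8/2 ≈ 4.000
  cycle 1 → 0 → 1: weight = 8, length = 2, mean = 8/2 ≈ 4.000
Minimum mean = 3.000, attained e.g. along the cycle 0 → 0 with weight 3 and length 1. So λ(A) = 3/1 = 3.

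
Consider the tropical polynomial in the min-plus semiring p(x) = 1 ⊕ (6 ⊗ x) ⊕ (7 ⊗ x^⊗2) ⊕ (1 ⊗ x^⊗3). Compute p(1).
p(1) = 1

A tropical monomial a ⊗ x^⊗i evaluates to a + i · x. Evaluating each term at x = 1:
  Term 0 contributes 1 + 0 · 1 = 1
  Term 1 contributes 6 + 1 · 1 = 7
  Term 2 contributes 7 + 2 · 1 = 9
  Term 3 contributes 1 + 3 · 1 = 4
p(1) = ⊕ of these = min[1, 7, 9, 4] = 1.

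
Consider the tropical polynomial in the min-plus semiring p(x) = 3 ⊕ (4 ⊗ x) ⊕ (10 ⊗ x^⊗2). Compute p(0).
p(0) = 3

A tropical monomial a ⊗ x^⊗i evaluates to a + i · x. Evaluating each term at x = 0:
  Term 0 contributes 3 + 0 · 0 = 3
  Term 1 contributes 4 + 1 · 0 = 4
  Term 2 contributes 10 + 2 · 0 = 10
p(0) = ⊕ of these = min[3, 4, 10] = 3.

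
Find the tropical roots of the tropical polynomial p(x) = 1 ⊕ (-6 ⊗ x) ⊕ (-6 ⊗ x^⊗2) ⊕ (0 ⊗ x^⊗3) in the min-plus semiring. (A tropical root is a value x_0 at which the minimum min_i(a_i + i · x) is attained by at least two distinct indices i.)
Roots: {-6, 0, 7}

Each tropical root is a break point of the lower envelope of the lines y = a_i + i · x (there are 4 lines, with slopes 0, 1, ..., 3). Only the lines that attain the minimum somewhere contribute to roots; other lines are dominated. Here the surviving (envelope) indices are i = 3, i = 2, i = 1, i = 0.
Intersections between consecutive envelope lines give the roots: for adjacent envelope indices i < j the intersection is x = (a_i − a_j) / (j − i). Reading off the sorted break points: {-6, 0, 7}.
Verification: at each break x_0, at least two indices attain the minimum of min_i(a_i + i · x_0).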